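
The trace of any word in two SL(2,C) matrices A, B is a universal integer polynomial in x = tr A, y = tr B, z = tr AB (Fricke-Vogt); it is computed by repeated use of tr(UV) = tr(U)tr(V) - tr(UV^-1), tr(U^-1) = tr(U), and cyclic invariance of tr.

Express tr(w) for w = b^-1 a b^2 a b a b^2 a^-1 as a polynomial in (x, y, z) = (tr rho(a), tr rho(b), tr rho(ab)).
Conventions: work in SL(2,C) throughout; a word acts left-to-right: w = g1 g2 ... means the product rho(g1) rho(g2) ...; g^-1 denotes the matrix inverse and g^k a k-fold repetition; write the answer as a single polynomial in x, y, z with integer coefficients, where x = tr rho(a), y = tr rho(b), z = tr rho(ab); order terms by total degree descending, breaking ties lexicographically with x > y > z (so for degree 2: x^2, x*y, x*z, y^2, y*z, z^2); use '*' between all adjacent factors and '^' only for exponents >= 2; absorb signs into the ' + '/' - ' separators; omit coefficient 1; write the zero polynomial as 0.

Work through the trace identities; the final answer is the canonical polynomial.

-x*y^3*z^3 + 2*x^2*y^2*z^2 + y^4*z^2 + y^2*z^4 - x^3*y*z - x*y*z^3 - x^2*y^2 - y^4 - 4*y^2*z^2 + 2*x*y*z + x^2 + 4*y^2 - 2

next, tr(a b a b) = tr(a b) tr(a b) - tr(1)   [split at repeated a] = z^2 - 2
tr(a b a) = tr(a) tr(b a) - tr(b) = x*z - y
tr(b a b a b) = tr(b) tr(a b a b) - tr(a b a) = y*z^2 - x*z - y
tr(b^2 a b a b) = tr(b) tr(b a b a b) - tr(b a b a) = y^2*z^2 - x*y*z - y^2 - z^2 + 2
tr(b^2 a b a b^2) = tr(b) tr(b^2 a b a b) - tr(b^2 a b a) = y^3*z^2 - x*y^2*z - y^3 - 2*y*z^2 + x*z + 3*y
and tr(a b a b a b) = tr(b a b a) tr(b a) - tr(a b)   [split at repeated b] = z^3 - 3*z
and tr(b a b) = tr(b) tr(a b) - tr(a) = y*z - x
tr(a b a b a) = tr(a) tr(b a b a) - tr(b a b) = x*z^2 - y*z - x
and tr(b a b a b a b) = tr(b) tr(a b a b a b) - tr(a b a b a) = y*z^3 - x*z^2 - 2*y*z + x
tr(a b a b^3 a b) = tr(b) tr(b a b a b a b) - tr(b a b a b a) = y^2*z^3 - x*y*z^2 - 2*y^2*z - z^3 + x*y + 3*z
next, tr(a^2 b a) = tr(a) tr(a b a) - tr(a b) = x^2*z - x*y - z
and tr(a^2 b a b^2) = tr(b) tr(a^2 b a b) - tr(a^2 b a) = x*y*z^2 - x^2*z - y^2*z + z
tr(a b a b^3 a) = tr(b) tr(a^2 b a b^2) - tr(a^2 b a b) = x*y^2*z^2 - x^2*y*z - y^3*z - x*z^2 + 2*y*z + x
next, tr(b a b^2 a b a b^2) = tr(b) tr(a b a b^3 a b) - tr(a b a b^3 a) = y^3*z^3 - 2*x*y^2*z^2 + x^2*y*z - y^3*z - y*z^3 + x*y^2 + x*z^2 + y*z - x
and tr(a b a b a b a b) = tr(a b a b) tr(a b a b) - tr(1)   [split at repeated a] = z^4 - 4*z^2 + 2
tr(a b a b a b a) = tr(a) tr(b a b a b a) - tr(b a b a b) = x*z^3 - y*z^2 - 2*x*z + y
and tr(a b a b^2 a b a b) = tr(b) tr(a b a b a b a b) - tr(a b a b a b a) = y*z^4 - x*z^3 - 3*y*z^2 + 2*x*z + y
tr(a^2) = tr(a) tr(a) - tr(1) = x^2 - 2
tr(b a^2 b) = tr(b) tr(a^2 b) - tr(a^2) = x*y*z - x^2 - y^2 + 2
tr(a b a^2 b a) = tr(a) tr(b a^2 b a) - tr(b a^2 b) = x^2*z^2 - 2*x*y*z + y^2 - 2
tr(a b a b^2 a b a) = tr(b) tr(a b a^2 b a b) - tr(a b a^2 b a) = x*y*z^3 - x^2*z^2 - y^2*z^2 + 2
tr(b a b^2 a b a b^2 a) = tr(b) tr(a b a b^2 a b a b) - tr(a b a b^2 a b a) = y^2*z^4 - 2*x*y*z^3 + x^2*z^2 - 2*y^2*z^2 + 2*x*y*z + y^2 - 2
tr(a b^2 a b a b^2 a^-1 b) = tr(b a b^2 a b a b^2) tr(a) - tr(b a b^2 a b a b^2 a) = x*y^3*z^3 - 2*x^2*y^2*z^2 - y^2*z^4 + x^3*y*z - x*y^3*z + x*y*z^3 + x^2*y^2 + 2*y^2*z^2 - x*y*z - x^2 - y^2 + 2
tr(b^-1 a b^2 a b a b^2 a^-1) = tr(a b^2 a b a b^2 a^-1) tr(b) - tr(a b^2 a b a b^2 a^-1 b) = -x*y^3*z^3 + 2*x^2*y^2*z^2 + y^4*z^2 + y^2*z^4 - x^3*y*z - x*y*z^3 - x^2*y^2 - y^4 - 4*y^2*z^2 + 2*x*y*z + x^2 + 4*y^2 - 2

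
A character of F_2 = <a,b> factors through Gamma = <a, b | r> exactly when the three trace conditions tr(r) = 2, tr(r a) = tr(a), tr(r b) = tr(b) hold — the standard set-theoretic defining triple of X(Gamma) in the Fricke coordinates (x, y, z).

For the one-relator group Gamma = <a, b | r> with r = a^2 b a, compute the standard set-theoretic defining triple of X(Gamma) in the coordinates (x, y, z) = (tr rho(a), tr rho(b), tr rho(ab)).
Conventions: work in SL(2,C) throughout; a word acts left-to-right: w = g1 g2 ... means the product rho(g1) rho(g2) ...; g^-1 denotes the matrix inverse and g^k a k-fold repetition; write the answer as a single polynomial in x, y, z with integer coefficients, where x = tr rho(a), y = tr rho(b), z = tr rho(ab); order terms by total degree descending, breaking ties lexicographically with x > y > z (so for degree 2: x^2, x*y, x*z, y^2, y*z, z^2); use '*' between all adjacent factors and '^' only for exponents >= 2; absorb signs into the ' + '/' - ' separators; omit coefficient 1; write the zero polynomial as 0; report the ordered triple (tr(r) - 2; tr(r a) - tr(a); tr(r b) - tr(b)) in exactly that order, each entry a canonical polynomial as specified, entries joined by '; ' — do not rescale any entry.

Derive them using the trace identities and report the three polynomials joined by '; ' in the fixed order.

x^2*z - x*y - z - 2; x^3*z - x^2*y - 2*x*z - x + y; x*z^2 - y*z - x - y

next, tr(a b a) = tr(a) * tr(b a) - tr(b)  (reduce the a square) = x*z - y
tr(a^2 b a) = tr(a) * tr(a b a) - tr(a b)  (reduce the a square) = x^2*z - x*y - z
and tr(a^2 b a^2) = tr(a) * tr(a^2 b a) - tr(a^2 b)  (reduce the a square) = x^3*z - x^2*y - 2*x*z + y
tr(b a b a) = tr(a b) * tr(a b) - tr(1)   [split at repeated a] = z^2 - 2
next, tr(b a b) = tr(b) * tr(a b) - tr(a) = y*z - x
and tr(a^2 b a b) = tr(a) * tr(b a b a) - tr(b a b) = x*z^2 - y*z - x
assemble the triple (tr(r) - 2; tr(r a) - x; tr(r b) - y)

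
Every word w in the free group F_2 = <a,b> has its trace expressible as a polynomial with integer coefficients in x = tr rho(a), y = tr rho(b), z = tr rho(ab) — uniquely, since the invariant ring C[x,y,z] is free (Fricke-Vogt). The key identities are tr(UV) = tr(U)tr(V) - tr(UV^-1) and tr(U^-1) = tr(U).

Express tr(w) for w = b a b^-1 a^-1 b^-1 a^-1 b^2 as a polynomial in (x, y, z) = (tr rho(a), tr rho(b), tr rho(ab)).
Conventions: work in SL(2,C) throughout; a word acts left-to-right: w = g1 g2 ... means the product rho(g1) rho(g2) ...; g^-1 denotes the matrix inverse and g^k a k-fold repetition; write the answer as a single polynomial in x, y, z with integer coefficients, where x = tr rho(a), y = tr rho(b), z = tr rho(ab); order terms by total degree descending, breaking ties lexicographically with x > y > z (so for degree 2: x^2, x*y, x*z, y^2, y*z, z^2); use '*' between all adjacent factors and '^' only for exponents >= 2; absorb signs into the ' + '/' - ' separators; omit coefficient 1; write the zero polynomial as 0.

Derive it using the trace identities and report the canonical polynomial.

reduce: tr(b^2 a) = tr(b)*tr(a b) - tr(a) = y*z - x
tr(a^2 b) = tr(a)*tr(b a) - tr(b) = x*z - y
tr(a^2) = tr(a)*tr(a) - tr(1) = x^2 - 2
tr(b a^2 b) = tr(b)*tr(a^2 b) - tr(a^2) = x*y*z - x^2 - y^2 + 2
reduce: tr(a b^3 a) = tr(b)*tr(b a^2 b) - tr(b a^2) = x*y^2*z - x^2*y - y^3 - x*z + 3*y
tr(a b a b) = tr(a b)*tr(a b) - tr(1) = z^2 - 2
so tr(a b a b^2) = tr(b)*tr(a b a b) - tr(a b a) = y*z^2 - x*z - y
so tr(a b^3 a b) = tr(b)*tr(a b a b^2) - tr(a b a b) = y^2*z^2 - x*y*z - y^2 - z^2 + 2
tr(b^3 a b^-1 a) = tr(a b^3 a)*tr(b) - tr(a b^3 a b) = x*y^3*z - x^2*y^2 - y^4 - y^2*z^2 + 4*y^2 + z^2 - 2
so tr(b^-1 a^-1 b^3 a) = tr(b^3 a b^-1)*tr(a) - tr(b^3 a b^-1 a) = -x*y^3*z + x^2*y^2 + y^4 + y^2*z^2 + x*y*z - x^2 - 4*y^2 - z^2 + 2
tr(b^2) = tr(b)*tr(b) - tr(1) = y^2 - 2
tr(b^3) = tr(b)*tr(b^2) - tr(b) = y^3 - 3*y
so tr(b^-1 a^-1 b^3 a b^-1) = tr(b^-1 a^-1 b^3 a)*tr(b) - tr(b^-1 a^-1 b^3 a b) = -x*y^4*z + x^2*y^3 + y^5 + y^3*z^2 + x*y^2*z - x^2*y - 5*y^3 - y*z^2 + 5*y
tr(b^2 a b^-1 a) = tr(a b^2 a)*tr(b) - tr(a b^2 a b) = x*y^2*z - x^2*y - y^3 - y*z^2 + x*z + 3*y
reduce: tr(a^3 b^2) = tr(a)*tr(a b^2 a) - tr(a b^2) = x^2*y*z - x^3 - x*y^2 - y*z + 3*x
tr(a^3 b) = tr(a)*tr(b a^2) - tr(b a) = x^2*z - x*y - z
tr(a^2 b^3 a) = tr(b)*tr(a^3 b^2) - tr(a^3 b) = x^2*y^2*z - x^3*y - x*y^3 - x^2*z - y^2*z + 4*x*y + z
reduce: tr(b^2 a b) = tr(b)*tr(b a b) - tr(b a) = y^2*z - x*y - z
reduce: tr(b^3 a b) = tr(b)*tr(b^2 a b) - tr(b^2 a) = y^3*z - x*y^2 - 2*y*z + x
so tr(a^2 b^3 a b) = tr(a)*tr(b^3 a b a) - tr(b^3 a b) = x*y^2*z^2 - x^2*y*z - y^3*z - x*z^2 + 2*y*z + x
so tr(a b^3 a b^-1 a) = tr(a^2 b^3 a)*tr(b) - tr(a^2 b^3 a b) = x^2*y^3*z - x^3*y^2 - x*y^4 - x*y^2*z^2 + 4*x*y^2 + x*z^2 - y*z - x
tr(a^2 b a b^2) = tr(a)*tr(b a b^2 a) - tr(b a b^2) = x*y*z^2 - x^2*z - y^2*z + z
tr(a^2 b a b) = tr(a)*tr(b a b a) - tr(b a b) = x*z^2 - y*z - x
reduce: tr(a b a b^3 a) = tr(b)*tr(a^2 b a b^2) - tr(a^2 b a b) = x*y^2*z^2 - x^2*y*z - y^3*z - x*z^2 + 2*y*z + x
tr(a b a b a b) = tr(a b a b)*tr(a b) - tr(b a) = z^3 - 3*z
so tr(b a b a b a b) = tr(b)*tr(a b a b a b) - tr(a b a b a) = y*z^3 - x*z^2 - 2*y*z + x
tr(a b a b^3 a b) = tr(b)*tr(b a b a b a b) - tr(b a b a b a) = y^2*z^3 - x*y*z^2 - 2*y^2*z - z^3 + x*y + 3*z
tr(a b^3 a b^-1 a b) = tr(a b a b^3 a)*tr(b) - tr(a b a b^3 a b) = x*y^3*z^2 - x^2*y^2*z - y^4*z - y^2*z^3 + 4*y^2*z + z^3 - 3*z
so tr(b^3 a b^-1 a b^-1 a) = tr(a b^3 a b^-1 a)*tr(b) - tr(a b^3 a b^-1 a b) = x^2*y^4*z - x^3*y^3 - x*y^5 - 2*x*y^3*z^2 + x^2*y^2*z + y^4*z + y^2*z^3 + 4*x*y^3 + x*y*z^2 - 5*y^2*z - z^3 - x*y + 3*z
tr(b^-1 a^-1 b^3 a b^-1 a) = tr(b^3 a b^-1 a b^-1)*tr(a) - tr(b^3 a b^-1 a b^-1 a) = -x^2*y^4*z + x^3*y^3 + x*y^5 + 2*x*y^3*z^2 - y^4*z - y^2*z^3 - x^3*y - 5*x*y^3 - 2*x*y*z^2 + x^2*z + 5*y^2*z + z^3 + 4*x*y - 3*z
reduce: tr(b a b^-1 a^-1 b^-1 a^-1 b^2) = tr(b^-1 a^-1 b^3 a b^-1)*tr(a) - tr(b^-1 a^-1 b^3 a b^-1 a) = -x*y^3*z^2 + x^2*y^2*z + y^4*z + y^2*z^3 + x*y*z^2 - x^2*z - 5*y^2*z - z^3 + x*y + 3*z

-x*y^3*z^2 + x^2*y^2*z + y^4*z + y^2*z^3 + x*y*z^2 - x^2*z - 5*y^2*z - z^3 + x*y + 3*z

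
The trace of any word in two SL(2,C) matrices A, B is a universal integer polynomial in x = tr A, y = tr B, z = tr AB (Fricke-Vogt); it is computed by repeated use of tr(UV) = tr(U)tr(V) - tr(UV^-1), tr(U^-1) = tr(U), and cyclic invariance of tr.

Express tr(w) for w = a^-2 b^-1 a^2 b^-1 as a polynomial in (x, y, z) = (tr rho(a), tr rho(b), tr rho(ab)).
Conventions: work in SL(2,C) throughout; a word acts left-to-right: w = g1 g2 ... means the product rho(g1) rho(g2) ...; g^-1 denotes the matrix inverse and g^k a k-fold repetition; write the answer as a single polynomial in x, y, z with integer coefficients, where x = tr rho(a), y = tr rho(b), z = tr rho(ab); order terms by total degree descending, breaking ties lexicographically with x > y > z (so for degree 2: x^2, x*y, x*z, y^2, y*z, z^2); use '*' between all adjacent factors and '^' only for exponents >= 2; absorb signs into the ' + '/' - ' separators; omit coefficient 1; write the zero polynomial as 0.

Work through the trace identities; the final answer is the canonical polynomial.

trace(b^-1) = trace(b) = y
trace(a^2) = trace(a)*trace(a) - trace(1) = x^2 - 2
so trace(a b a) = trace(a)*trace(b a) - trace(b) = x*z - y
trace(a b a^2) = trace(a)*trace(a b a) - trace(a b) = x^2*z - x*y - z
trace(b a b a) = trace(b a)*trace(b a) - trace(1)   [split at repeated b] = z^2 - 2
trace(b a b) = trace(b)*trace(a b) - trace(a) = y*z - x
trace(a b a^2 b) = trace(a)*trace(b a b a) - trace(b a b) = x*z^2 - y*z - x
reduce: trace(b a^2 b^-1 a) = trace(a b a^2)*trace(b) - trace(a b a^2 b) = x^2*y*z - x*y^2 - x*z^2 + x
trace(a^-1 b a^2 b^-1) = trace(b a^2 b^-1)*trace(a) - trace(b a^2 b^-1 a) = -x^2*y*z + x^3 + x*y^2 + x*z^2 - 3*x
trace(a^2 b^-1 a^-2 b) = trace(a^-1 b a^2 b^-1)*trace(a) - trace(a^-1 b a^2 b^-1 a) = -x^3*y*z + x^4 + x^2*y^2 + x^2*z^2 - 4*x^2 + 2
trace(a^-2 b^-1 a^2 b^-1) = trace(a^2 b^-1 a^-2)*trace(b) - trace(a^2 b^-1 a^-2 b) = x^3*y*z - x^4 - x^2*y^2 - x^2*z^2 + 4*x^2 + y^2 - 2

x^3*y*z - x^4 - x^2*y^2 - x^2*z^2 + 4*x^2 + y^2 - 2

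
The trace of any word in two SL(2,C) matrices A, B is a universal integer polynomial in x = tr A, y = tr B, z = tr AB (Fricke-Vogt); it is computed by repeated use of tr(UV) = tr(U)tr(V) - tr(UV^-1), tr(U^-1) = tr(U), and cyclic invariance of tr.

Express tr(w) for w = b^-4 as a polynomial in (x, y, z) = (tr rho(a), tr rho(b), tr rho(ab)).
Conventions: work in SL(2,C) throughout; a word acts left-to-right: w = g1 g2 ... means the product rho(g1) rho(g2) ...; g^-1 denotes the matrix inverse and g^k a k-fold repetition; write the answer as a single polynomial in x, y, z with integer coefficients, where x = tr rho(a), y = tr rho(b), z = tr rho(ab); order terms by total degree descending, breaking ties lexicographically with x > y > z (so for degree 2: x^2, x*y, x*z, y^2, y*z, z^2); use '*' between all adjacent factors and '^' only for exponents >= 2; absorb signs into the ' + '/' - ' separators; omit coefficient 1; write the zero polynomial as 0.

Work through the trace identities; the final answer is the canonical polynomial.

y^4 - 4*y^2 + 2

next, trace(b^-1) = trace(b) = y
next, trace(b^-2) = trace(b^-1) * trace(b) - trace(1)  (eliminate b^-1) = y^2 - 2
trace(b^-3) = trace(b^-2) * trace(b) - trace(b^-1)  (eliminate b^-1) = y^3 - 3*y
trace(b^-4) = trace(b^-3) * trace(b) - trace(b^-2)  (eliminate b^-1) = y^4 - 4*y^2 + 2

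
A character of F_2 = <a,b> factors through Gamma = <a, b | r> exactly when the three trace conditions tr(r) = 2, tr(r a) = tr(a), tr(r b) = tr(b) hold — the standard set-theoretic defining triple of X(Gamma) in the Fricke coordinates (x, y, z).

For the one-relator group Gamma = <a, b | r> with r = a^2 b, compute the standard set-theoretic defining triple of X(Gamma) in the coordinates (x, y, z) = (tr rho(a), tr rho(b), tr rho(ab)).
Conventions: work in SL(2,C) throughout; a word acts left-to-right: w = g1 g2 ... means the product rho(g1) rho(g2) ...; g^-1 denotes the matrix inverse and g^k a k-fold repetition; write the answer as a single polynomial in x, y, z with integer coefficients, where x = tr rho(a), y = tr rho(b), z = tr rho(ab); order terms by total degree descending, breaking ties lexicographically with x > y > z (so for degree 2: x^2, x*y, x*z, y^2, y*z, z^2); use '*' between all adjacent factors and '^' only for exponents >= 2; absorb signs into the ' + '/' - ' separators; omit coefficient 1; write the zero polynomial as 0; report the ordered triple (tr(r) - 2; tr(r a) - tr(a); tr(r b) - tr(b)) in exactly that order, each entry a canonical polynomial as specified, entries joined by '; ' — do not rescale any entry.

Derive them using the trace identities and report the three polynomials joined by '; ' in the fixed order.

x*z - y - 2; x^2*z - x*y - x - z; x*y*z - x^2 - y^2 - y + 2

tr(a^2 b) = tr(a) * tr(b a) - tr(b) = x*z - y
tr(a^2 b a) = tr(a) * tr(b a^2) - tr(b a) = x^2*z - x*y - z
tr(a^2) = tr(a) * tr(a) - tr(1) = x^2 - 2
tr(a^2 b^2) = tr(b) * tr(a^2 b) - tr(a^2) = x*y*z - x^2 - y^2 + 2
assemble the triple (tr(r) - 2; tr(r a) - x; tr(r b) - y)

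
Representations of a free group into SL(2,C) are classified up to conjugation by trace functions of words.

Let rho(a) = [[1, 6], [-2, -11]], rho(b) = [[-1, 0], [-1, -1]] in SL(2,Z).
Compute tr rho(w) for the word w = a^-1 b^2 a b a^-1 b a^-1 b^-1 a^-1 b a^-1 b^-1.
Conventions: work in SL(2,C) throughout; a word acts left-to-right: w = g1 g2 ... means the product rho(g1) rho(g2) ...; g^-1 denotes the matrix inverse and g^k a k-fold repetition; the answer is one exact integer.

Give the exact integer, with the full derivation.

268390

rho(a^-1) = [[-11, -6], [2, 1]]
... * rho(b) = [[-1, 0], [-1, -1]]  ->  [[17, 6], [-3, -1]]
... * rho(b) = [[-1, 0], [-1, -1]]  ->  [[-23, -6], [4, 1]]
... * rho(a) = [[1, 6], [-2, -11]]  ->  [[-11, -72], [2, 13]]
... * rho(b) = [[-1, 0], [-1, -1]]  ->  [[83, 72], [-15, -13]]
... * rho(a^-1) = [[-11, -6], [2, 1]]  ->  [[-769, -426], [139, 77]]
... * rho(b) = [[-1, 0], [-1, -1]]  ->  [[1195, 426], [-216, -77]]
... * rho(a^-1) = [[-11, -6], [2, 1]]  ->  [[-12293, -6744], [2222, 1219]]
... * rho(b^-1) = [[-1, 0], [1, -1]]  ->  [[5549, 6744], [-1003, -1219]]
... * rho(a^-1) = [[-11, -6], [2, 1]]  ->  [[-47551, -26550], [8595, 4799]]
... * rho(b) = [[-1, 0], [-1, -1]]  ->  [[74101, 26550], [-13394, -4799]]
... * rho(a^-1) = [[-11, -6], [2, 1]]  ->  [[-762011, -418056], [137736, 75565]]
... * rho(b^-1) = [[-1, 0], [1, -1]]  ->  [[343955, 418056], [-62171, -75565]]
tr = 343955 + -75565 = 268390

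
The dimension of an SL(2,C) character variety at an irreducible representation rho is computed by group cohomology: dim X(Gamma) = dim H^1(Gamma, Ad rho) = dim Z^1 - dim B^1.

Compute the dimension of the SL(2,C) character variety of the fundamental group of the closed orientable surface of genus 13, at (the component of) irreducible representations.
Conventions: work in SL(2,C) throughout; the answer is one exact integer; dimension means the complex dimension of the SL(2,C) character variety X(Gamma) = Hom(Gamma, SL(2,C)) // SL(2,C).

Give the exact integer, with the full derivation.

72

pi_1 of the closed genus-13 surface has 26 generators bound by the single product-of-commutators relator.
A cocycle assigns one sl_2 vector per generator subject to the relator condition d_2(z) = 0: dim of the unconstrained space is 3*2g = 78.
H^2 = coker(d_2) is dual to H^0 = 0 at irreducible rho (Poincare duality), so d_2 is onto: dim Z^1 = 75.
As always at irreducible rho, dim B^1 = 3.
dim X = dim H^1 = 75 - 3 = 72.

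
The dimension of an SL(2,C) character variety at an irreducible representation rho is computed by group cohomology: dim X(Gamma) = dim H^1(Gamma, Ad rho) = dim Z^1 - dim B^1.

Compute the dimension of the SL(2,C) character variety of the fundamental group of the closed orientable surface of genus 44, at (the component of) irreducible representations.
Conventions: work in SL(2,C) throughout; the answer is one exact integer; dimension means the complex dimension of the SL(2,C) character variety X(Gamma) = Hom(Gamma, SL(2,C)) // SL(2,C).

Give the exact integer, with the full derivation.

Gamma = pi_1(Sigma_44) = < a_1, b_1, ..., a_44, b_44 | prod [a_i, b_i] > has 2g = 88 generators and 1 relator.
Unconstrained cocycle data is one sl_2 vector per generator (264 dimensions), cut by the relator condition d_2(z) = 0.
d_2 is surjective at irreducible rho (its cokernel H^2 is dual to H^0 = 0), so dim Z^1 = 264 - 3 = 261.
dim B^1 = 3 (coboundaries, injective at irreducible rho).
Hence dim X = 261 - 3 = 258.

258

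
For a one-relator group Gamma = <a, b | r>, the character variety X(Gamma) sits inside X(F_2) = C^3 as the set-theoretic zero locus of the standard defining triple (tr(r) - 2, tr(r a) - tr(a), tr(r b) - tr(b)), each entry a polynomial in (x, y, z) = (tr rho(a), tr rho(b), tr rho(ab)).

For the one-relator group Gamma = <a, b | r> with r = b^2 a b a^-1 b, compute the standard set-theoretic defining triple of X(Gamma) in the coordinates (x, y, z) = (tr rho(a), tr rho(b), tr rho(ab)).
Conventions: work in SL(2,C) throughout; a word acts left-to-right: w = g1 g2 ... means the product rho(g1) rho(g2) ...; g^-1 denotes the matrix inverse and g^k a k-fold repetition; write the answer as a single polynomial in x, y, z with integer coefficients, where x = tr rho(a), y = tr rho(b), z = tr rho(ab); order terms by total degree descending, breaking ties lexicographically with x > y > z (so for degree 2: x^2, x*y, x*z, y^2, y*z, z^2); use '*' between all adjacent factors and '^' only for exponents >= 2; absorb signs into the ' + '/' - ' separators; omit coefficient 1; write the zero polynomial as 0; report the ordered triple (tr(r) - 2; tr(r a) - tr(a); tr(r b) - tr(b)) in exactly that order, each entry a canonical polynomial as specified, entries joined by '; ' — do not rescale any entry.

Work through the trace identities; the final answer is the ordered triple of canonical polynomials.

tr(b a b) = tr(b) * tr(a b) - tr(a) = y*z - x
next, tr(b a b^2) = tr(b) * tr(b a b) - tr(b a) = y^2*z - x*y - z
tr(b^3 a b) = tr(b) * tr(b a b^2) - tr(b a b) = y^3*z - x*y^2 - 2*y*z + x
tr(a b a b) = tr(b a) * tr(b a) - tr(1) = z^2 - 2
and tr(a b a) = tr(a) * tr(b a) - tr(b) = x*z - y
and tr(a b a b^2) = tr(b) * tr(a b a b) - tr(a b a) = y*z^2 - x*z - y
and tr(b^3 a b a) = tr(b) * tr(a b a b^2) - tr(a b a b) = y^2*z^2 - x*y*z - y^2 - z^2 + 2
next, tr(b^2 a b a^-1 b) = tr(b^3 a b) * tr(a) - tr(b^3 a b a) = x*y^3*z - x^2*y^2 - y^2*z^2 - x*y*z + x^2 + y^2 + z^2 - 2
and tr(b^2) = tr(b) * tr(b) - tr(1)   [square of b] = y^2 - 2
next, tr(a b^2 a) = tr(a) * tr(b^2 a) - tr(b^2)   [square of a] = x*y*z - x^2 - y^2 + 2
and tr(b a b^2 a b) = tr(b) * tr(a b^2 a b) - tr(a b^2 a)   [square of b] = y^2*z^2 - 2*x*y*z + x^2 - 2
tr(a b a b a b) = tr(b a b a) * tr(b a) - tr(a b)   [split at a repeated b] = z^3 - 3*z
and tr(a b a b a) = tr(a) * tr(b a b a) - tr(b a b)   [square of a] = x*z^2 - y*z - x
tr(b a b^2 a b a) = tr(b) * tr(a b a b a b) - tr(a b a b a)   [square of b] = y*z^3 - x*z^2 - 2*y*z + x
tr(b^2 a b a^-1 b a) = tr(b a b^2 a b) * tr(a) - tr(b a b^2 a b a)   [inverse elimination on a] = x*y^2*z^2 - 2*x^2*y*z - y*z^3 + x^3 + x*z^2 + 2*y*z - 3*x
tr(b^4 a b) = tr(b) * tr(a b^4) - tr(a b^3) = y^4*z - x*y^3 - 3*y^2*z + 2*x*y + z
and tr(b^4 a b a) = tr(b) * tr(b^2 a b a b) - tr(b^2 a b a) = y^3*z^2 - x*y^2*z - y^3 - 2*y*z^2 + x*z + 3*y
tr(b^2 a b a^-1 b^2) = tr(b^4 a b) * tr(a) - tr(b^4 a b a) = x*y^4*z - x^2*y^3 - y^3*z^2 - 2*x*y^2*z + 2*x^2*y + y^3 + 2*y*z^2 - 3*y
assemble the triple (tr(r) - 2; tr(r a) - x; tr(r b) - y)

x*y^3*z - x^2*y^2 - y^2*z^2 - x*y*z + x^2 + y^2 + z^2 - 4; x*y^2*z^2 - 2*x^2*y*z - y*z^3 + x^3 + x*z^2 + 2*y*z - 4*x; x*y^4*z - x^2*y^3 - y^3*z^2 - 2*x*y^2*z + 2*x^2*y + y^3 + 2*y*z^2 - 4*y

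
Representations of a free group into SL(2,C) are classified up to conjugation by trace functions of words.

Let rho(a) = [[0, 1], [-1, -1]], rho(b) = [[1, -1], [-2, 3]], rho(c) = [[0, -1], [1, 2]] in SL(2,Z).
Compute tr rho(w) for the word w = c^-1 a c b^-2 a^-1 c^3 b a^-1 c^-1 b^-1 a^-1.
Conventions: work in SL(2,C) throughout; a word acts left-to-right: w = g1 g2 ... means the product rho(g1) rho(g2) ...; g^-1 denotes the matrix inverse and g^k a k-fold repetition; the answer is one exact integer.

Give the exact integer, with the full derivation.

rho(c^-1) = [[2, 1], [-1, 0]]
... * rho(a) = [[0, 1], [-1, -1]]  ->  [[-1, 1], [0, -1]]
... * rho(c) = [[0, -1], [1, 2]]  ->  [[1, 3], [-1, -2]]
... * rho(b^-1) = [[3, 1], [2, 1]]  ->  [[9, 4], [-7, -3]]
... * rho(b^-1) = [[3, 1], [2, 1]]  ->  [[35, 13], [-27, -10]]
... * rho(a^-1) = [[-1, -1], [1, 0]]  ->  [[-22, -35], [17, 27]]
... * rho(c) = [[0, -1], [1, 2]]  ->  [[-35, -48], [27, 37]]
... * rho(c) = [[0, -1], [1, 2]]  ->  [[-48, -61], [37, 47]]
... * rho(c) = [[0, -1], [1, 2]]  ->  [[-61, -74], [47, 57]]
... * rho(b) = [[1, -1], [-2, 3]]  ->  [[87, -161], [-67, 124]]
... * rho(a^-1) = [[-1, -1], [1, 0]]  ->  [[-248, -87], [191, 67]]
... * rho(c^-1) = [[2, 1], [-1, 0]]  ->  [[-409, -248], [315, 191]]
... * rho(b^-1) = [[3, 1], [2, 1]]  ->  [[-1723, -657], [1327, 506]]
... * rho(a^-1) = [[-1, -1], [1, 0]]  ->  [[1066, 1723], [-821, -1327]]
tr = 1066 + -1327 = -261

-261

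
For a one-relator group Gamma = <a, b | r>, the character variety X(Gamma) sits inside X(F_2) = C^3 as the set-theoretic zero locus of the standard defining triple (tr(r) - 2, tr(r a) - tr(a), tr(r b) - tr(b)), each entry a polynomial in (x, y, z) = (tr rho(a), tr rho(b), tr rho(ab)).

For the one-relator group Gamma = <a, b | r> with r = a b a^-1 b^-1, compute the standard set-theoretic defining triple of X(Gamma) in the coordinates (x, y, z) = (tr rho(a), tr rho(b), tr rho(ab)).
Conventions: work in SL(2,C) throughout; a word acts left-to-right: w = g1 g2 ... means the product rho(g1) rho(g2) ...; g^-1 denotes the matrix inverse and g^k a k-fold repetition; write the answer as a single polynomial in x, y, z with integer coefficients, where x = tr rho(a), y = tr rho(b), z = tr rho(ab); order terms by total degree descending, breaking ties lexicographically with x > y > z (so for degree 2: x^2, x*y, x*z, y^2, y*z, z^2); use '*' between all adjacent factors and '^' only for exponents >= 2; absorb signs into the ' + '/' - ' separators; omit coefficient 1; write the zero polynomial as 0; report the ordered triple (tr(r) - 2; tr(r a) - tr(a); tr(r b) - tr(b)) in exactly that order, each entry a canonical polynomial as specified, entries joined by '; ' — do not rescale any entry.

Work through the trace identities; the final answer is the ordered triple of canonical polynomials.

-x*y*z + x^2 + y^2 + z^2 - 4; -x^2*y*z + x^3 + x*y^2 + x*z^2 - 4*x; 0

so trace(a b a) = trace(a)*trace(b a) - trace(b) = x*z - y
reduce: trace(a b a b) = trace(b a)*trace(b a) - trace(1) = z^2 - 2
trace(b^-1 a b a) = trace(a b a)*trace(b) - trace(a b a b) = x*y*z - y^2 - z^2 + 2
so trace(a b a^-1 b^-1) = trace(b^-1 a b)*trace(a) - trace(b^-1 a b a) = -x*y*z + x^2 + y^2 + z^2 - 2
trace(b^2 a) = trace(b)*trace(a b) - trace(a) = y*z - x
reduce: trace(b^2) = trace(b)*trace(b) - trace(1) = y^2 - 2
trace(b a^2 b) = trace(a)*trace(b^2 a) - trace(b^2) = x*y*z - x^2 - y^2 + 2
trace(b a^2 b a) = trace(a)*trace(b a b a) - trace(b a b) = x*z^2 - y*z - x
so trace(a^2 b a^-1 b) = trace(b a^2 b)*trace(a) - trace(b a^2 b a) = x^2*y*z - x^3 - x*y^2 - x*z^2 + y*z + 3*x
trace(a b a^-1 b^-1 a) = trace(a^2 b a^-1)*trace(b) - trace(a^2 b a^-1 b) = -x^2*y*z + x^3 + x*y^2 + x*z^2 - 3*x
assemble the triple (trace(r) - 2; trace(r a) - x; trace(r b) - y)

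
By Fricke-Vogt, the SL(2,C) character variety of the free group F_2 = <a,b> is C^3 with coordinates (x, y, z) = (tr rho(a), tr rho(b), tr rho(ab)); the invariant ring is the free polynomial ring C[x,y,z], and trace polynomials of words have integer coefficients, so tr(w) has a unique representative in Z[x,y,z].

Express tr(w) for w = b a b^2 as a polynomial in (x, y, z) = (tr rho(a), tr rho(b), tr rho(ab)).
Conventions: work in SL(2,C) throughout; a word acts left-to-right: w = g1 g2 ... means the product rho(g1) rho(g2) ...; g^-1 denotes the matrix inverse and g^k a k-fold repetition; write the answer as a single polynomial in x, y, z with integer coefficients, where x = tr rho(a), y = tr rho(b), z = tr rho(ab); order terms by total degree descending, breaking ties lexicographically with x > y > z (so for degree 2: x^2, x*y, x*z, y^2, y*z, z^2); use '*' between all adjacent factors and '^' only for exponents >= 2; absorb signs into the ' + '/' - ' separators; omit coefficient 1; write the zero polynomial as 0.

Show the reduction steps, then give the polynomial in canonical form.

y^2*z - x*y - z

tr(b a b) = tr(b) tr(a b) - tr(a)  (reduce the b square) = y*z - x
tr(b a b^2) = tr(b) tr(b a b) - tr(b a)  (reduce the b square) = y^2*z - x*y - z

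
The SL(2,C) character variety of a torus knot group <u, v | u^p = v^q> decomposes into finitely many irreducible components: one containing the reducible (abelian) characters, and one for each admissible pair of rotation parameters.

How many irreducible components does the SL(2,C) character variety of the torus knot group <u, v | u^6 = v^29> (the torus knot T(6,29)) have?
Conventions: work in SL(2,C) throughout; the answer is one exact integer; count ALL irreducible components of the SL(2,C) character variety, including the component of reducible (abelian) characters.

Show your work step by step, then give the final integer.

Gamma = < u, v | u^6 = v^29 > (torus knot T(6,29)); the central element u^6 = v^29 acts as +I or -I in any irreducible SL(2,C) representation.
So on each irreducible component the traces are pinned: tr(u) = 2*cos(pi*alpha/6) with 1 <= alpha <= 5, tr(v) = 2*cos(pi*beta/29) with 1 <= beta <= 28.
u^6 = (-1)^alpha I and v^29 = (-1)^beta I must agree, so alpha and beta have equal parity.
Enumerate parity-matched pairs: 3*14 odd-odd plus 2*14 even-even gives 70.
components with irreducible characters: 70; plus the single component of reducible (abelian) characters: total 71.

71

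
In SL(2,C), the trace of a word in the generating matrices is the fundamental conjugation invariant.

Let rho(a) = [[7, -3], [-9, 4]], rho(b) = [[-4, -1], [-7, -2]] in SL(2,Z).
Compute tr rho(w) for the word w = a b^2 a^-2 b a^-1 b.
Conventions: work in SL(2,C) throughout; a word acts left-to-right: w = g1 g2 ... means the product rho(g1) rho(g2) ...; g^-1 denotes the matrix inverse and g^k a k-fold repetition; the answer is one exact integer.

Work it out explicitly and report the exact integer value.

rho(a) = [[7, -3], [-9, 4]]
... * rho(b) = [[-4, -1], [-7, -2]]  ->  [[-7, -1], [8, 1]]
... * rho(b) = [[-4, -1], [-7, -2]]  ->  [[35, 9], [-39, -10]]
... * rho(a^-1) = [[4, 3], [9, 7]]  ->  [[221, 168], [-246, -187]]
... * rho(a^-1) = [[4, 3], [9, 7]]  ->  [[2396, 1839], [-2667, -2047]]
... * rho(b) = [[-4, -1], [-7, -2]]  ->  [[-22457, -6074], [24997, 6761]]
... * rho(a^-1) = [[4, 3], [9, 7]]  ->  [[-144494, -109889], [160837, 122318]]
... * rho(b) = [[-4, -1], [-7, -2]]  ->  [[1347199, 364272], [-1499574, -405473]]
tr = 1347199 + -405473 = 941726

941726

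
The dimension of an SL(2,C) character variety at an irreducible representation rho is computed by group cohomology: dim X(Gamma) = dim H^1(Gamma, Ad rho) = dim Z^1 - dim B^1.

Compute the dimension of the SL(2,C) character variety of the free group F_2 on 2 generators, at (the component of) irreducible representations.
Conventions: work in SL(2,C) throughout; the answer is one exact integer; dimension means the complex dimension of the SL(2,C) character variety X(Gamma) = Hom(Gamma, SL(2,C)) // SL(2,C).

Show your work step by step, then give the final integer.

3

The free group F_2: 2 generators, no relators.
Z^1(Gamma, Ad rho) = (sl_2)^2: a cocycle is a free choice of one sl_2 vector per generator, so dim Z^1 = 3*2 = 6.
At an irreducible rho the centralizer of the image in sl_2 is 0, so the coboundary map sl_2 -> Z^1 is injective: dim B^1 = 3.
dim H^1 = 6 - 3 = 3, which is dim X.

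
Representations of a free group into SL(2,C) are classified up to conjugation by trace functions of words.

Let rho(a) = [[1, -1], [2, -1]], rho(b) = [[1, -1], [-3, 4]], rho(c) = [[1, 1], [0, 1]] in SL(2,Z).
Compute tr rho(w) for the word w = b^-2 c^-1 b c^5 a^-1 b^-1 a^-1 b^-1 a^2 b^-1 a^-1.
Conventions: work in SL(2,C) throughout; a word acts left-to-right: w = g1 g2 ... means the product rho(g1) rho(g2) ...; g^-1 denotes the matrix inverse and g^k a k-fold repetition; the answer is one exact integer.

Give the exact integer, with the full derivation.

5302

rho(b^-1) = [[4, 1], [3, 1]]
... * rho(b^-1) = [[4, 1], [3, 1]]  ->  [[19, 5], [15, 4]]
... * rho(c^-1) = [[1, -1], [0, 1]]  ->  [[19, -14], [15, -11]]
... * rho(b) = [[1, -1], [-3, 4]]  ->  [[61, -75], [48, -59]]
... * rho(c) = [[1, 1], [0, 1]]  ->  [[61, -14], [48, -11]]
... * rho(c) = [[1, 1], [0, 1]]  ->  [[61, 47], [48, 37]]
... * rho(c) = [[1, 1], [0, 1]]  ->  [[61, 108], [48, 85]]
... * rho(c) = [[1, 1], [0, 1]]  ->  [[61, 169], [48, 133]]
... * rho(c) = [[1, 1], [0, 1]]  ->  [[61, 230], [48, 181]]
... * rho(a^-1) = [[-1, 1], [-2, 1]]  ->  [[-521, 291], [-410, 229]]
... * rho(b^-1) = [[4, 1], [3, 1]]  ->  [[-1211, -230], [-953, -181]]
... * rho(a^-1) = [[-1, 1], [-2, 1]]  ->  [[1671, -1441], [1315, -1134]]
... * rho(b^-1) = [[4, 1], [3, 1]]  ->  [[2361, 230], [1858, 181]]
... * rho(a) = [[1, -1], [2, -1]]  ->  [[2821, -2591], [2220, -2039]]
... * rho(a) = [[1, -1], [2, -1]]  ->  [[-2361, -230], [-1858, -181]]
... * rho(b^-1) = [[4, 1], [3, 1]]  ->  [[-10134, -2591], [-7975, -2039]]
... * rho(a^-1) = [[-1, 1], [-2, 1]]  ->  [[15316, -12725], [12053, -10014]]
tr = 15316 + -10014 = 5302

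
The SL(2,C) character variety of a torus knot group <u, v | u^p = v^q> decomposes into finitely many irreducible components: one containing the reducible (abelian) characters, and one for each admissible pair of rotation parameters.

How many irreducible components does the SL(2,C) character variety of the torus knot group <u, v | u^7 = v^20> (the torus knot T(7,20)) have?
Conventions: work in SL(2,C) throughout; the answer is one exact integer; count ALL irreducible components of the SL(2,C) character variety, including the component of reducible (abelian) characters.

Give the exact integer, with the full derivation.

In the torus knot group T(7,20), u^7 = v^20 is central, so an irreducible representation sends it to +I or -I (Schur).
So on each irreducible component the traces are pinned: tr(u) = 2*cos(pi*alpha/7) with 1 <= alpha <= 6, tr(v) = 2*cos(pi*beta/20) with 1 <= beta <= 19.
The two central values (-1)^alpha I and (-1)^beta I must be the same matrix, so alpha and beta share a parity.
Enumerate parity-matched pairs: 3*10 odd-odd plus 3*9 even-even gives 57.
components with irreducible characters: 57; plus the single component of reducible (abelian) characters: total 58.

58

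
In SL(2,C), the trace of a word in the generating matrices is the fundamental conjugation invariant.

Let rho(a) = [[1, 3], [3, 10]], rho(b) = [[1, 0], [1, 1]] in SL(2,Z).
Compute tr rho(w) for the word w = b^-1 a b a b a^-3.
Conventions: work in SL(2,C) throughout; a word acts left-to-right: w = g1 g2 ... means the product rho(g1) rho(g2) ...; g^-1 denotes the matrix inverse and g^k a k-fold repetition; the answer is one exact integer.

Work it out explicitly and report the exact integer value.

rho(b^-1) = [[1, 0], [-1, 1]]
... * rho(a) = [[1, 3], [3, 10]]  ->  [[1, 3], [2, 7]]
... * rho(b) = [[1, 0], [1, 1]]  ->  [[4, 3], [9, 7]]
... * rho(a) = [[1, 3], [3, 10]]  ->  [[13, 42], [30, 97]]
... * rho(b) = [[1, 0], [1, 1]]  ->  [[55, 42], [127, 97]]
... * rho(a^-1) = [[10, -3], [-3, 1]]  ->  [[424, -123], [979, -284]]
... * rho(a^-1) = [[10, -3], [-3, 1]]  ->  [[4609, -1395], [10642, -3221]]
... * rho(a^-1) = [[10, -3], [-3, 1]]  ->  [[50275, -15222], [116083, -35147]]
tr = 50275 + -35147 = 15128

15128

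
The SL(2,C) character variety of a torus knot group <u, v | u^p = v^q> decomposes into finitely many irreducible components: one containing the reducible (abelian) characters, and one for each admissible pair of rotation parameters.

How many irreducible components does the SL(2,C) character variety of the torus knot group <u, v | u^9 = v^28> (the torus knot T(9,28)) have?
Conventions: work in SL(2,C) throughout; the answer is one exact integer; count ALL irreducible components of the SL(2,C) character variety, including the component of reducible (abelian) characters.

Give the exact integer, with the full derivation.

109

In the torus knot group T(9,28), u^9 = v^28 is central, so an irreducible representation sends it to +I or -I (Schur).
On an irreducible component, tr(u) is locked at 2*cos(pi*alpha/9) for some alpha in 1..8, and tr(v) at 2*cos(pi*beta/28) for some beta in 1..27.
Consistency of u^9 = (-1)^alpha I with v^28 = (-1)^beta I forces alpha = beta (mod 2).
count pairs: odd alpha (4 choices) x odd beta (14), plus even alpha (4) x even beta (13): 4*14 + 4*13 = 108.
That is 108 components of irreducible characters, and with the reducible (abelian) component the total is 109.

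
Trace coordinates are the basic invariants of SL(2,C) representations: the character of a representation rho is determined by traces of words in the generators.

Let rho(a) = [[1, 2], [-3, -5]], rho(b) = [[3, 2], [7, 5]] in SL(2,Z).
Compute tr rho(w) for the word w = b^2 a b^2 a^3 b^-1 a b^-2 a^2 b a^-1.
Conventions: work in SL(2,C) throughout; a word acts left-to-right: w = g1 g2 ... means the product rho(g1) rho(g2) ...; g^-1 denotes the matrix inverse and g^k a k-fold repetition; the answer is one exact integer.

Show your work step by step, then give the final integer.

rho(b) = [[3, 2], [7, 5]]
... * rho(b) = [[3, 2], [7, 5]]  ->  [[23, 16], [56, 39]]
... * rho(a) = [[1, 2], [-3, -5]]  ->  [[-25, -34], [-61, -83]]
... * rho(b) = [[3, 2], [7, 5]]  ->  [[-313, -220], [-764, -537]]
... * rho(b) = [[3, 2], [7, 5]]  ->  [[-2479, -1726], [-6051, -4213]]
... * rho(a) = [[1, 2], [-3, -5]]  ->  [[2699, 3672], [6588, 8963]]
... * rho(a) = [[1, 2], [-3, -5]]  ->  [[-8317, -12962], [-20301, -31639]]
... * rho(a) = [[1, 2], [-3, -5]]  ->  [[30569, 48176], [74616, 117593]]
... * rho(b^-1) = [[5, -2], [-7, 3]]  ->  [[-184387, 83390], [-450071, 203547]]
... * rho(a) = [[1, 2], [-3, -5]]  ->  [[-434557, -785724], [-1060712, -1917877]]
... * rho(b^-1) = [[5, -2], [-7, 3]]  ->  [[3327283, -1488058], [8121579, -3632207]]
... * rho(b^-1) = [[5, -2], [-7, 3]]  ->  [[27052821, -11118740], [66033344, -27139779]]
... * rho(a) = [[1, 2], [-3, -5]]  ->  [[60409041, 109699342], [147452681, 267765583]]
... * rho(a) = [[1, 2], [-3, -5]]  ->  [[-268688985, -427678628], [-655844068, -1043922553]]
... * rho(b) = [[3, 2], [7, 5]]  ->  [[-3799817351, -2675771110], [-9274990075, -6531300901]]
... * rho(a^-1) = [[-5, -2], [3, 1]]  ->  [[10971773425, 4923863592], [26781047672, 12018679249]]
tr = 10971773425 + 12018679249 = 22990452674

22990452674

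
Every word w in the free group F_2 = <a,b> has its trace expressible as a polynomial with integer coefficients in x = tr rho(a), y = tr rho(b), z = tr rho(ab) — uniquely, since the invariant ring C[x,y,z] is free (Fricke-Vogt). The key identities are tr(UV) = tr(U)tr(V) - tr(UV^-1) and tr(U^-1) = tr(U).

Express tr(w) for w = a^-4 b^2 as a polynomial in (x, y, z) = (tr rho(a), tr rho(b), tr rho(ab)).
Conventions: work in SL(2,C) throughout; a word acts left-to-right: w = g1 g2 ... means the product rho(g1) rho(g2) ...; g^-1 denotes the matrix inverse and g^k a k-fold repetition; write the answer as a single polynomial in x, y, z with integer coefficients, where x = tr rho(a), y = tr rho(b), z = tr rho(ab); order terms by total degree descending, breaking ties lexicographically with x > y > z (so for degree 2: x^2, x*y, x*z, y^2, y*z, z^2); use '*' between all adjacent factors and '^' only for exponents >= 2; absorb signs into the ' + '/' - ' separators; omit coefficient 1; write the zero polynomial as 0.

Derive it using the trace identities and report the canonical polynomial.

x^4*y^2 - x^3*y*z - x^4 - 3*x^2*y^2 + 2*x*y*z + 4*x^2 + y^2 - 2

apply: trace(b^2) = trace(b) * trace(b) - trace(1) = y^2 - 2
trace(b^2 a) = trace(b) * trace(a b) - trace(a) = y*z - x
use: trace(b^2 a^-1) = trace(b^2) * trace(a) - trace(b^2 a) = x*y^2 - y*z - x
trace(a^-2 b^2) = trace(b^2 a^-1) * trace(a) - trace(b^2) = x^2*y^2 - x*y*z - x^2 - y^2 + 2
apply: trace(a^-3 b^2) = trace(a^-2 b^2) * trace(a) - trace(a^-2 b^2 a) = x^3*y^2 - x^2*y*z - x^3 - 2*x*y^2 + y*z + 3*x
apply: trace(a^-4 b^2) = trace(a^-3 b^2) * trace(a) - trace(a^-3 b^2 a) = x^4*y^2 - x^3*y*z - x^4 - 3*x^2*y^2 + 2*x*y*z + 4*x^2 + y^2 - 2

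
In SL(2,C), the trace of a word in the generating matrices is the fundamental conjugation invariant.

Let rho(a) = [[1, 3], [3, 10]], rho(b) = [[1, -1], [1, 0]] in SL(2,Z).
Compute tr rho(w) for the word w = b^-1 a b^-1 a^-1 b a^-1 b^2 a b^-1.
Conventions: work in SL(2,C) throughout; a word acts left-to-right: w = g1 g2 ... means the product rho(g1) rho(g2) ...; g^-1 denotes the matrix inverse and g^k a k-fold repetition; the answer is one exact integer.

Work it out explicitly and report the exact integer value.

rho(b^-1) = [[0, 1], [-1, 1]]
... * rho(a) = [[1, 3], [3, 10]]  ->  [[3, 10], [2, 7]]
... * rho(b^-1) = [[0, 1], [-1, 1]]  ->  [[-10, 13], [-7, 9]]
... * rho(a^-1) = [[10, -3], [-3, 1]]  ->  [[-139, 43], [-97, 30]]
... * rho(b) = [[1, -1], [1, 0]]  ->  [[-96, 139], [-67, 97]]
... * rho(a^-1) = [[10, -3], [-3, 1]]  ->  [[-1377, 427], [-961, 298]]
... * rho(b) = [[1, -1], [1, 0]]  ->  [[-950, 1377], [-663, 961]]
... * rho(b) = [[1, -1], [1, 0]]  ->  [[427, 950], [298, 663]]
... * rho(a) = [[1, 3], [3, 10]]  ->  [[3277, 10781], [2287, 7524]]
... * rho(b^-1) = [[0, 1], [-1, 1]]  ->  [[-10781, 14058], [-7524, 9811]]
tr = -10781 + 9811 = -970

-970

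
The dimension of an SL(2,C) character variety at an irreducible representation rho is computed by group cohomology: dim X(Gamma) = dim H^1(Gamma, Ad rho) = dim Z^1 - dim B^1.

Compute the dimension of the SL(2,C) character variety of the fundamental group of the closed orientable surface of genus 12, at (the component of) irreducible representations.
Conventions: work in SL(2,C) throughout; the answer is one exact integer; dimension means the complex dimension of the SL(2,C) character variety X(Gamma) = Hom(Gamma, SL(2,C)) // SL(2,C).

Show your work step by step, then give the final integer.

pi_1 of the closed genus-12 surface has 24 generators bound by the single product-of-commutators relator.
Before the relator condition, cocycle space has dim 3*24 = 72.
d_2 is surjective at irreducible rho (its cokernel H^2 is dual to H^0 = 0), so dim Z^1 = 72 - 3 = 69.
Coboundaries contribute dim B^1 = 3 (injective at irreducible rho).
Hence dim X = 69 - 3 = 66.

66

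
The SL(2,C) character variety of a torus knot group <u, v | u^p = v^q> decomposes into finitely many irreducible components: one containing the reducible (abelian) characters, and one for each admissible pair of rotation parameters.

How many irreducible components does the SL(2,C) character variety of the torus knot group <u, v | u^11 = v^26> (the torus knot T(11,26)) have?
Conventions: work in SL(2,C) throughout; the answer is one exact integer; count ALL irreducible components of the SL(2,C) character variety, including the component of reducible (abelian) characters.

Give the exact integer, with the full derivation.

For T(11,26): irreducibility forces the central element u^11 = v^26 to one of +I, -I.
On an irreducible component, tr(u) is locked at 2*cos(pi*alpha/11) for some alpha in 1..10, and tr(v) at 2*cos(pi*beta/26) for some beta in 1..25.
Consistency of u^11 = (-1)^alpha I with v^26 = (-1)^beta I forces alpha = beta (mod 2).
Counting: 5 odd alphas x 13 odd betas + 5 even alphas x 12 even betas = 65 + 60 = 125.
components with irreducible characters: 125; plus the single component of reducible (abelian) characters: total 126.

126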